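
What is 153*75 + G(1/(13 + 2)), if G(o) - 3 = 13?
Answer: 11491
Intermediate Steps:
G(o) = 16 (G(o) = 3 + 13 = 16)
153*75 + G(1/(13 + 2)) = 153*75 + 16 = 11475 + 16 = 11491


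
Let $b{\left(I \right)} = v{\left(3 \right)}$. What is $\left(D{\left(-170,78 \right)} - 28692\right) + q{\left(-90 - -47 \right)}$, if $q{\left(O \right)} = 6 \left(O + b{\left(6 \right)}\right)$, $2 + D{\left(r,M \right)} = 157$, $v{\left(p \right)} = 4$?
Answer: $-28771$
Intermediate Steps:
$D{\left(r,M \right)} = 155$ ($D{\left(r,M \right)} = -2 + 157 = 155$)
$b{\left(I \right)} = 4$
$q{\left(O \right)} = 24 + 6 O$ ($q{\left(O \right)} = 6 \left(O + 4\right) = 6 \left(4 + O\right) = 24 + 6 O$)
$\left(D{\left(-170,78 \right)} - 28692\right) + q{\left(-90 - -47 \right)} = \left(155 - 28692\right) + \left(24 + 6 \left(-90 - -47\right)\right) = -28537 + \left(24 + 6 \left(-90 + 47\right)\right) = -28537 + \left(24 + 6 \left(-43\right)\right) = -28537 + \left(24 - 258\right) = -28537 - 234 = -28771$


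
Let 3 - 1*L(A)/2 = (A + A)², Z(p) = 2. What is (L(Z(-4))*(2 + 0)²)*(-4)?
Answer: 416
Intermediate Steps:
L(A) = 6 - 8*A² (L(A) = 6 - 2*(A + A)² = 6 - 2*4*A² = 6 - 8*A²)
(L(Z(-4))*(2 + 0)²)*(-4) = ((6 - 8*2²)*(2 + 0)²)*(-4) = ((6 - 8*4)*2²)*(-4) = ((6 - 32)*4)*(-4) = -26*4*(-4) = -104*(-4) = 416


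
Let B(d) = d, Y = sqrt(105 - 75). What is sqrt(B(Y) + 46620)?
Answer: sqrt(46620 + sqrt(30)) ≈ 215.93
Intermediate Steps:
Y = sqrt(30) ≈ 5.4772
sqrt(B(Y) + 46620) = sqrt(sqrt(30) + 46620) = sqrt(46620 + sqrt(30))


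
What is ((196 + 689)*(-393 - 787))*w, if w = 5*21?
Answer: -109651500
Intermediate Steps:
w = 105
((196 + 689)*(-393 - 787))*w = ((196 + 689)*(-393 - 787))*105 = (885*(-1180))*105 = -1044300*105 = -109651500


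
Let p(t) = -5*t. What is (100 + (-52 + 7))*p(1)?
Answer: -275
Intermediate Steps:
(100 + (-52 + 7))*p(1) = (100 + (-52 + 7))*(-5*1) = (100 - 45)*(-5) = 55*(-5) = -275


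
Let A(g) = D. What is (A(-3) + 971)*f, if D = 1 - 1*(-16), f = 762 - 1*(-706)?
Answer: 1450384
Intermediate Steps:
f = 1468 (f = 762 + 706 = 1468)
D = 17 (D = 1 + 16 = 17)
A(g) = 17
(A(-3) + 971)*f = (17 + 971)*1468 = 988*1468 = 1450384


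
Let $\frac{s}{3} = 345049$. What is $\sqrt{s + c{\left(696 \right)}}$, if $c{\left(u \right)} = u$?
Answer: $\sqrt{1035843} \approx 1017.8$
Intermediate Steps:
$s = 1035147$ ($s = 3 \cdot 345049 = 1035147$)
$\sqrt{s + c{\left(696 \right)}} = \sqrt{1035147 + 696} = \sqrt{1035843}$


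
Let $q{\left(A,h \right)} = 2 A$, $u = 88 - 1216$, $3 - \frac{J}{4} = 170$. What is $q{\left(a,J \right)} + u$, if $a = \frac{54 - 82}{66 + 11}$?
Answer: $- \frac{12416}{11} \approx -1128.7$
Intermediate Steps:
$J = -668$ ($J = 12 - 680 = -668$)
$u = -1128$ ($u = 88 - 1216 = -1128$)
$a = - \frac{4}{11}$ ($a = - \frac{28}{77} = \left(-28\right) \frac{1}{77} = - \frac{4}{11} \approx -0.36364$)
$q{\left(a,J \right)} + u = 2 \left(- \frac{4}{11}\right) - 1128 = - \frac{8}{11} - 1128 = - \frac{12416}{11}$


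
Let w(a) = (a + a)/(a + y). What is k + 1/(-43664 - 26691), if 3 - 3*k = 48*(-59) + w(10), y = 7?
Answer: 3389352074/3588105 ≈ 944.61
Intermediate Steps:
w(a) = 2*a/(7 + a) (w(a) = (a + a)/(a + 7) = (2*a)/(7 + a) = 2*a/(7 + a))
k = 48175/51 (k = 1 - (48*(-59) + 2*10/(7 + 10))/3 = 1 - (-2832 + 2*10/17)/3 = 1 - (-2832 + 2*10*(1/17))/3 = 1 - (-2832 + 20/17)/3 = 1 - 1/3*(-48124/17) = 1 + 48124/51 = 48175/51 ≈ 944.61)
k + 1/(-43664 - 26691) = 48175/51 + 1/(-43664 - 26691) = 48175/51 + 1/(-70355) = 48175/51 - 1/70355 = 3389352074/3588105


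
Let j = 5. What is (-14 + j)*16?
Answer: -144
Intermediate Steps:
(-14 + j)*16 = (-14 + 5)*16 = -9*16 = -144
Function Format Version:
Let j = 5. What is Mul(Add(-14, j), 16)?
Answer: -144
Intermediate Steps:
Mul(Add(-14, j), 16) = Mul(Add(-14, 5), 16) = Mul(-9, 16) = -144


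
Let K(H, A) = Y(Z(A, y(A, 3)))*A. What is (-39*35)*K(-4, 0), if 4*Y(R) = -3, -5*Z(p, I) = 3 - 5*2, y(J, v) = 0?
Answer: 0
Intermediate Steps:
Z(p, I) = 7/5 (Z(p, I) = -(3 - 5*2)/5 = -(3 - 10)/5 = -⅕*(-7) = 7/5)
Y(R) = -¾ (Y(R) = (¼)*(-3) = -¾)
K(H, A) = -3*A/4
(-39*35)*K(-4, 0) = (-39*35)*(-¾*0) = -1365*0 = 0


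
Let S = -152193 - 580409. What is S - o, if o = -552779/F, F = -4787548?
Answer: -3507367792675/4787548 ≈ -7.3260e+5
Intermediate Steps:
o = 552779/4787548 (o = -552779/(-4787548) = -552779*(-1/4787548) = 552779/4787548 ≈ 0.11546)
S = -732602
S - o = -732602 - 1*552779/4787548 = -732602 - 552779/4787548 = -3507367792675/4787548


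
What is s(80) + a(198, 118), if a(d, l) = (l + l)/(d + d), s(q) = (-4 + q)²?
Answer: 571883/99 ≈ 5776.6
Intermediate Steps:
a(d, l) = l/d (a(d, l) = (2*l)/((2*d)) = (2*l)*(1/(2*d)) = l/d)
s(80) + a(198, 118) = (-4 + 80)² + 118/198 = 76² + 118*(1/198) = 5776 + 59/99 = 571883/99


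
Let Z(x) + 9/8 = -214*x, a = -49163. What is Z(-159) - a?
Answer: 665503/8 ≈ 83188.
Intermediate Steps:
Z(x) = -9/8 - 214*x
Z(-159) - a = (-9/8 - 214*(-159)) - 1*(-49163) = (-9/8 + 34026) + 49163 = 272199/8 + 49163 = 665503/8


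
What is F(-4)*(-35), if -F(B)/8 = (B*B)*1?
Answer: 4480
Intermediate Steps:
F(B) = -8*B² (F(B) = -8*B*B = -8*B²)
F(-4)*(-35) = -8*(-4)²*(-35) = -8*16*(-35) = -128*(-35) = 4480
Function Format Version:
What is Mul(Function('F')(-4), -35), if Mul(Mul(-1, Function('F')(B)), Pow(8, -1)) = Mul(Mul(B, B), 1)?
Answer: 4480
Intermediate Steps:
Function('F')(B) = Mul(-8, Pow(B, 2)) (Function('F')(B) = Mul(-8, Mul(Mul(B, B), 1)) = Mul(-8, Mul(Pow(B, 2), 1)) = Mul(-8, Pow(B, 2)))
Mul(Function('F')(-4), -35) = Mul(Mul(-8, Pow(-4, 2)), -35) = Mul(Mul(-8, 16), -35) = Mul(-128, -35) = 4480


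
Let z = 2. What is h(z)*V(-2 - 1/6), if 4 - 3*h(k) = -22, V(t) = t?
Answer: -169/9 ≈ -18.778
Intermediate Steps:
h(k) = 26/3 (h(k) = 4/3 - 1/3*(-22) = 4/3 + 22/3 = 26/3)
h(z)*V(-2 - 1/6) = 26*(-2 - 1/6)/3 = (26/3)*(-13/6) = -169/9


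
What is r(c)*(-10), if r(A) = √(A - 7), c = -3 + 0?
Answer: -10*I*√10 ≈ -31.623*I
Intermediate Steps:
c = -3
r(A) = √(-7 + A)
r(c)*(-10) = √(-7 - 3)*(-10) = √(-10)*(-10) = (I*√10)*(-10) = -10*I*√10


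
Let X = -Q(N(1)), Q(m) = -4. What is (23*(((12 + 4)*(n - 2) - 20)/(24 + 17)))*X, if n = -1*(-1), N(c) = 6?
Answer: -3312/41 ≈ -80.781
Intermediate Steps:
n = 1
X = 4 (X = -1*(-4) = 4)
(23*(((12 + 4)*(n - 2) - 20)/(24 + 17)))*X = (23*(((12 + 4)*(1 - 2) - 20)/(24 + 17)))*4 = (23*((16*(-1) - 20)/41))*4 = (23*((-16 - 20)*(1/41)))*4 = (23*(-36*1/41))*4 = (23*(-36/41))*4 = -828/41*4 = -3312/41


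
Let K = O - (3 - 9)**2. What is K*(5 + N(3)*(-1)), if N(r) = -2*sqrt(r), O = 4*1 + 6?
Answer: -130 - 52*sqrt(3) ≈ -220.07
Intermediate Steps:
O = 10 (O = 4 + 6 = 10)
K = -26 (K = 10 - (3 - 9)**2 = 10 - 1*(-6)**2 = 10 - 1*36 = 10 - 36 = -26)
K*(5 + N(3)*(-1)) = -26*(5 - 2*sqrt(3)*(-1)) = -26*(5 + 2*sqrt(3)) = -130 - 52*sqrt(3)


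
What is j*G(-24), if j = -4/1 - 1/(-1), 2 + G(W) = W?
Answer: 78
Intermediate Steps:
G(W) = -2 + W
j = -3 (j = -4*1 - 1*(-1) = -4 + 1 = -3)
j*G(-24) = -3*(-2 - 24) = -3*(-26) = 78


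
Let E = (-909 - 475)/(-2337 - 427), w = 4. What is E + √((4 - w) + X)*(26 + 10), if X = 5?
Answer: 346/691 + 36*√5 ≈ 80.999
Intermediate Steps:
E = 346/691 (E = -1384/(-2764) = -1384*(-1/2764) = 346/691 ≈ 0.50072)
E + √((4 - w) + X)*(26 + 10) = 346/691 + √((4 - 1*4) + 5)*(26 + 10) = 346/691 + √((4 - 4) + 5)*36 = 346/691 + √(0 + 5)*36 = 346/691 + √5*36 = 346/691 + 36*√5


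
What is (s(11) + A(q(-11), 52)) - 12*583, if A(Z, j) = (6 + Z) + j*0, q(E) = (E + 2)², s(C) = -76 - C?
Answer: -6996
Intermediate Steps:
q(E) = (2 + E)²
A(Z, j) = 6 + Z (A(Z, j) = (6 + Z) + 0 = 6 + Z)
(s(11) + A(q(-11), 52)) - 12*583 = ((-76 - 1*11) + (6 + (2 - 11)²)) - 12*583 = ((-76 - 11) + (6 + (-9)²)) - 6996 = (-87 + (6 + 81)) - 6996 = (-87 + 87) - 6996 = 0 - 6996 = -6996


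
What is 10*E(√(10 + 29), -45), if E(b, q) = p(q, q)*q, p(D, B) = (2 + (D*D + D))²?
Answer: -1767745800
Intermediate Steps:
p(D, B) = (2 + D + D²)² (p(D, B) = (2 + (D² + D))² = (2 + (D + D²))² = (2 + D + D²)²)
E(b, q) = q*(2 + q + q²)² (E(b, q) = (2 + q + q²)²*q = q*(2 + q + q²)²)
10*E(√(10 + 29), -45) = 10*(-45*(2 - 45 + (-45)²)²) = 10*(-45*(2 - 45 + 2025)²) = 10*(-45*1982²) = 10*(-45*3928324) = 10*(-176774580) = -1767745800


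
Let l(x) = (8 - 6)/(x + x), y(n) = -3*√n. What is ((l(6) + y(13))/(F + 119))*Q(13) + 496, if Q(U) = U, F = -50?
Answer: 205357/414 - 13*√13/23 ≈ 493.99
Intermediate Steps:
l(x) = 1/x (l(x) = 2/((2*x)) = 2*(1/(2*x)) = 1/x)
((l(6) + y(13))/(F + 119))*Q(13) + 496 = ((1/6 - 3*√13)/(-50 + 119))*13 + 496 = ((⅙ - 3*√13)/69)*13 + 496 = ((⅙ - 3*√13)*(1/69))*13 + 496 = (1/414 - √13/23)*13 + 496 = (13/414 - 13*√13/23) + 496 = 205357/414 - 13*√13/23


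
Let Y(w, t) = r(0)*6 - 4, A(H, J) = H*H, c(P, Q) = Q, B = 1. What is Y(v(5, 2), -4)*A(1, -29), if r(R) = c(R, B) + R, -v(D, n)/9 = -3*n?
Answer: 2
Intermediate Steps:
v(D, n) = 27*n (v(D, n) = -(-27)*n = 27*n)
r(R) = 1 + R
A(H, J) = H²
Y(w, t) = 2 (Y(w, t) = (1 + 0)*6 - 4 = 1*6 - 4 = 6 - 4 = 2)
Y(v(5, 2), -4)*A(1, -29) = 2*1² = 2*1 = 2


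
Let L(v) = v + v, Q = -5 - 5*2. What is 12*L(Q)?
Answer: -360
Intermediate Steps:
Q = -15 (Q = -5 - 10 = -15)
L(v) = 2*v
12*L(Q) = 12*(2*(-15)) = 12*(-30) = -360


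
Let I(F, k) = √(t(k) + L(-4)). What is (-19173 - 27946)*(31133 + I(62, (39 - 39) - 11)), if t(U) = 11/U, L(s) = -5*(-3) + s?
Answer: -1466955827 - 47119*√10 ≈ -1.4671e+9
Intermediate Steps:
L(s) = 15 + s
I(F, k) = √(11 + 11/k) (I(F, k) = √(11/k + (15 - 4)) = √(11/k + 11) = √(11 + 11/k))
(-19173 - 27946)*(31133 + I(62, (39 - 39) - 11)) = (-19173 - 27946)*(31133 + √11*√((1 + ((39 - 39) - 11))/((39 - 39) - 11))) = -47119*(31133 + √11*√((1 + (0 - 11))/(0 - 11))) = -47119*(31133 + √11*√((1 - 11)/(-11))) = -47119*(31133 + √11*√(-1/11*(-10))) = -47119*(31133 + √11*√(10/11)) = -47119*(31133 + √11*(√110/11)) = -47119*(31133 + √10) = -1466955827 - 47119*√10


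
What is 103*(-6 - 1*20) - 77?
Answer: -2755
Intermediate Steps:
103*(-6 - 1*20) - 77 = 103*(-6 - 20) - 77 = 103*(-26) - 77 = -2678 - 77 = -2755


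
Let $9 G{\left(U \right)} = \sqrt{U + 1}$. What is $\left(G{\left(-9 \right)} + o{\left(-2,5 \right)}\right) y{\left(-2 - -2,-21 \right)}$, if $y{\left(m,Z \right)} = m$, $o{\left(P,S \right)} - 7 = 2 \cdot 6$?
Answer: $0$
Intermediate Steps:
$o{\left(P,S \right)} = 19$ ($o{\left(P,S \right)} = 7 + 2 \cdot 6 = 7 + 12 = 19$)
$G{\left(U \right)} = \frac{\sqrt{1 + U}}{9}$ ($G{\left(U \right)} = \frac{\sqrt{U + 1}}{9} = \frac{\sqrt{1 + U}}{9}$)
$\left(G{\left(-9 \right)} + o{\left(-2,5 \right)}\right) y{\left(-2 - -2,-21 \right)} = \left(\frac{\sqrt{1 - 9}}{9} + 19\right) \left(-2 - -2\right) = \left(\frac{\sqrt{-8}}{9} + 19\right) \left(-2 + 2\right) = \left(\frac{2 i \sqrt{2}}{9} + 19\right) 0 = \left(19 + \frac{2 i \sqrt{2}}{9}\right) 0 = 0$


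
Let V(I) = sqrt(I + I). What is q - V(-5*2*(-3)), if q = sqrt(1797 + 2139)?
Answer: -2*sqrt(15) + 4*sqrt(246) ≈ 54.992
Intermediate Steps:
q = 4*sqrt(246) (q = sqrt(3936) = 4*sqrt(246) ≈ 62.738)
V(I) = sqrt(2)*sqrt(I) (V(I) = sqrt(2*I) = sqrt(2)*sqrt(I))
q - V(-5*2*(-3)) = 4*sqrt(246) - sqrt(2)*sqrt(-5*2*(-3)) = 4*sqrt(246) - sqrt(2)*sqrt(-10*(-3)) = 4*sqrt(246) - sqrt(2)*sqrt(30) = 4*sqrt(246) - 2*sqrt(15) = -2*sqrt(15) + 4*sqrt(246)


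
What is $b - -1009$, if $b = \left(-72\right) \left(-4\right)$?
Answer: $1297$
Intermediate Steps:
$b = 288$
$b - -1009 = 288 - -1009 = 288 + 1009 = 1297$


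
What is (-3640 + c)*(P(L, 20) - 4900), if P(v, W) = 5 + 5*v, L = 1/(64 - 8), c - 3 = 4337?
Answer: -6852875/2 ≈ -3.4264e+6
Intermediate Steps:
c = 4340 (c = 3 + 4337 = 4340)
L = 1/56 ≈ 0.017857
(-3640 + c)*(P(L, 20) - 4900) = (-3640 + 4340)*((5 + 5*(1/56)) - 4900) = 700*((5 + 5/56) - 4900) = 700*(285/56 - 4900) = 700*(-274115/56) = -6852875/2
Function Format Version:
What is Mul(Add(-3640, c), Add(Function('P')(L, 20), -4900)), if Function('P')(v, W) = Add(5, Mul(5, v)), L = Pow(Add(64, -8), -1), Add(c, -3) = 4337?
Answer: Rational(-6852875, 2) ≈ -3.4264e+6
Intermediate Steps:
c = 4340 (c = Add(3, 4337) = 4340)
L = Rational(1, 56) (L = Pow(56, -1) = Rational(1, 56) ≈ 0.017857)
Mul(Add(-3640, c), Add(Function('P')(L, 20), -4900)) = Mul(Add(-3640, 4340), Add(Add(5, Mul(5, Rational(1, 56))), -4900)) = Mul(700, Add(Add(5, Rational(5, 56)), -4900)) = Mul(700, Add(Rational(285, 56), -4900)) = Mul(700, Rational(-274115, 56)) = Rational(-6852875, 2)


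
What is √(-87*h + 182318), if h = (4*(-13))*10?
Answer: √227558 ≈ 477.03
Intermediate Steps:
h = -520 (h = -52*10 = -520)
√(-87*h + 182318) = √(-87*(-520) + 182318) = √(45240 + 182318) = √227558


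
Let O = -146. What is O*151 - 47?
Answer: -22093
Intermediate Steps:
O*151 - 47 = -146*151 - 47 = -22046 - 47 = -22093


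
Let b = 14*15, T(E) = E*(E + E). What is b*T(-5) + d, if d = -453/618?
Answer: 2162849/206 ≈ 10499.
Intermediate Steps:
T(E) = 2*E**2 (T(E) = E*(2*E) = 2*E**2)
d = -151/206 (d = -453*1/618 = -151/206 ≈ -0.73301)
b = 210
b*T(-5) + d = 210*(2*(-5)**2) - 151/206 = 210*(2*25) - 151/206 = 210*50 - 151/206 = 10500 - 151/206 = 2162849/206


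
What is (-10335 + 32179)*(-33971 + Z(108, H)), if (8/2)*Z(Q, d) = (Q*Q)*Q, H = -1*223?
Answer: 6137224708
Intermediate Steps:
H = -223
Z(Q, d) = Q**3/4 (Z(Q, d) = ((Q*Q)*Q)/4 = (Q**2*Q)/4 = Q**3/4)
(-10335 + 32179)*(-33971 + Z(108, H)) = (-10335 + 32179)*(-33971 + (1/4)*108**3) = 21844*(-33971 + (1/4)*1259712) = 21844*(-33971 + 314928) = 21844*280957 = 6137224708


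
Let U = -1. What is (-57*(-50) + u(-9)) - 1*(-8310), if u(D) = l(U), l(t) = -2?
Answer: 11158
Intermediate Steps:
u(D) = -2
(-57*(-50) + u(-9)) - 1*(-8310) = (-57*(-50) - 2) - 1*(-8310) = (2850 - 2) + 8310 = 2848 + 8310 = 11158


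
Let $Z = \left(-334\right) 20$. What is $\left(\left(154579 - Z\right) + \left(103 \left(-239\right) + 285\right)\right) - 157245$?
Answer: $-20318$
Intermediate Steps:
$Z = -6680$
$\left(\left(154579 - Z\right) + \left(103 \left(-239\right) + 285\right)\right) - 157245 = \left(\left(154579 - -6680\right) + \left(103 \left(-239\right) + 285\right)\right) - 157245 = \left(\left(154579 + 6680\right) + \left(-24617 + 285\right)\right) - 157245 = \left(161259 - 24332\right) - 157245 = 136927 - 157245 = -20318$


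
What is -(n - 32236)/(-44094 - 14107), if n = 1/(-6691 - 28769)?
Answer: -1143088561/2063807460 ≈ -0.55387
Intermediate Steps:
n = -1/35460 (n = 1/(-35460) = -1/35460 ≈ -2.8201e-5)
-(n - 32236)/(-44094 - 14107) = -(-1/35460 - 32236)/(-44094 - 14107) = -(-1143088561)/(35460*(-58201)) = -(-1143088561)*(-1)/(35460*58201) = -1*1143088561/2063807460 = -1143088561/2063807460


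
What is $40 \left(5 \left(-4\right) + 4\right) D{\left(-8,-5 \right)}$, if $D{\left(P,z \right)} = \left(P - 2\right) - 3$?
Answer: $8320$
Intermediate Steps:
$D{\left(P,z \right)} = -5 + P$ ($D{\left(P,z \right)} = \left(-2 + P\right) - 3 = -5 + P$)
$40 \left(5 \left(-4\right) + 4\right) D{\left(-8,-5 \right)} = 40 \left(5 \left(-4\right) + 4\right) \left(-5 - 8\right) = 40 \left(-20 + 4\right) \left(-13\right) = 40 \left(-16\right) \left(-13\right) = \left(-640\right) \left(-13\right) = 8320$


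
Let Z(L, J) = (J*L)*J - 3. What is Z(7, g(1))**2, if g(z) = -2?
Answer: 625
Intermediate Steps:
Z(L, J) = -3 + L*J**2 (Z(L, J) = L*J**2 - 3 = -3 + L*J**2)
Z(7, g(1))**2 = (-3 + 7*(-2)**2)**2 = (-3 + 7*4)**2 = (-3 + 28)**2 = 25**2 = 625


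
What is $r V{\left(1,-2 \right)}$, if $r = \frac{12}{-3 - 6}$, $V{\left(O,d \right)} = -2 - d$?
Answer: $0$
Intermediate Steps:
$r = - \frac{4}{3}$ ($r = \frac{12}{-9} = 12 \left(- \frac{1}{9}\right) = - \frac{4}{3} \approx -1.3333$)
$r V{\left(1,-2 \right)} = - \frac{4 \left(-2 - -2\right)}{3} = - \frac{4 \left(-2 + 2\right)}{3} = \left(- \frac{4}{3}\right) 0 = 0$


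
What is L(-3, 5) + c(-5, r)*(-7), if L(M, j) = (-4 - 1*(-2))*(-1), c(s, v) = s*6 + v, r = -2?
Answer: 226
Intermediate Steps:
c(s, v) = v + 6*s (c(s, v) = 6*s + v = v + 6*s)
L(M, j) = 2 (L(M, j) = (-4 + 2)*(-1) = -2*(-1) = 2)
L(-3, 5) + c(-5, r)*(-7) = 2 + (-2 + 6*(-5))*(-7) = 2 + (-2 - 30)*(-7) = 2 - 32*(-7) = 2 + 224 = 226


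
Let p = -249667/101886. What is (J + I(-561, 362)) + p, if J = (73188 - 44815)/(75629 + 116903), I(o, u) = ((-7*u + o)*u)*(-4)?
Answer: 43955824525416877/9808157676 ≈ 4.4816e+6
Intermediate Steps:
p = -249667/101886 (p = -249667*1/101886 = -249667/101886 ≈ -2.4505)
I(o, u) = -4*u*(o - 7*u) (I(o, u) = ((o - 7*u)*u)*(-4) = (u*(o - 7*u))*(-4) = -4*u*(o - 7*u))
J = 28373/192532 ≈ 0.14737
(J + I(-561, 362)) + p = (28373/192532 + 4*362*(-1*(-561) + 7*362)) - 249667/101886 = (28373/192532 + 4*362*(561 + 2534)) - 249667/101886 = (28373/192532 + 4*362*3095) - 249667/101886 = (28373/192532 + 4481560) - 249667/101886 = 862843738293/192532 - 249667/101886 = 43955824525416877/9808157676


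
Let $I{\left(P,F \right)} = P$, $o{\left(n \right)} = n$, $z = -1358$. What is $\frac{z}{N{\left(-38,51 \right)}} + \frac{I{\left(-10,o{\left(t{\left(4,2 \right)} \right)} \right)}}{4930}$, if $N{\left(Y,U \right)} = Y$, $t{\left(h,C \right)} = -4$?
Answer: $\frac{334728}{9367} \approx 35.735$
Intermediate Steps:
$\frac{z}{N{\left(-38,51 \right)}} + \frac{I{\left(-10,o{\left(t{\left(4,2 \right)} \right)} \right)}}{4930} = - \frac{1358}{-38} - \frac{10}{4930} = \left(-1358\right) \left(- \frac{1}{38}\right) - \frac{1}{493} = \frac{679}{19} - \frac{1}{493} = \frac{334728}{9367}$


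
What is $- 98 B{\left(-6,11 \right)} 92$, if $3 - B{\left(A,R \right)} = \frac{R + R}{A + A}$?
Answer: $- \frac{130732}{3} \approx -43577.0$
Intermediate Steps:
$B{\left(A,R \right)} = 3 - \frac{R}{A}$ ($B{\left(A,R \right)} = 3 - \frac{R + R}{A + A} = 3 - \frac{2 R}{2 A} = 3 - 2 R \frac{1}{2 A} = 3 - \frac{R}{A}$)
$- 98 B{\left(-6,11 \right)} 92 = - 98 \left(3 - \frac{11}{-6}\right) 92 = - 98 \left(3 - 11 \left(- \frac{1}{6}\right)\right) 92 = - 98 \left(3 + \frac{11}{6}\right) 92 = \left(-98\right) \frac{29}{6} \cdot 92 = \left(- \frac{1421}{3}\right) 92 = - \frac{130732}{3}$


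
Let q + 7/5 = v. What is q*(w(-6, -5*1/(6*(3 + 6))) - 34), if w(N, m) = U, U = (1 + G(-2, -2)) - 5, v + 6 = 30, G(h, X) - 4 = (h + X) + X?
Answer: -904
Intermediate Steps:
G(h, X) = 4 + h + 2*X (G(h, X) = 4 + ((h + X) + X) = 4 + ((X + h) + X) = 4 + (h + 2*X) = 4 + h + 2*X)
v = 24 (v = -6 + 30 = 24)
q = 113/5 (q = -7/5 + 24 = 113/5 ≈ 22.600)
U = -6 (U = (1 + (4 - 2 + 2*(-2))) - 5 = (1 + (4 - 2 - 4)) - 5 = (1 - 2) - 5 = -1 - 5 = -6)
w(N, m) = -6
q*(w(-6, -5*1/(6*(3 + 6))) - 34) = 113*(-6 - 34)/5 = (113/5)*(-40) = -904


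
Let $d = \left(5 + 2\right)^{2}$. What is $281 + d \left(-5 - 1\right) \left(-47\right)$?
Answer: $14099$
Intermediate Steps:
$d = 49$ ($d = 7^{2} = 49$)
$281 + d \left(-5 - 1\right) \left(-47\right) = 281 + 49 \left(-5 - 1\right) \left(-47\right) = 281 + 49 \left(-6\right) \left(-47\right) = 281 - -13818 = 281 + 13818 = 14099$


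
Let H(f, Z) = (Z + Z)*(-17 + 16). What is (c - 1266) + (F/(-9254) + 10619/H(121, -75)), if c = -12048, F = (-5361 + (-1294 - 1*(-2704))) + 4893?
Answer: -9191518237/694050 ≈ -13243.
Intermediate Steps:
F = 942 (F = (-5361 + (-1294 + 2704)) + 4893 = (-5361 + 1410) + 4893 = -3951 + 4893 = 942)
H(f, Z) = -2*Z (H(f, Z) = (2*Z)*(-1) = -2*Z)
(c - 1266) + (F/(-9254) + 10619/H(121, -75)) = (-12048 - 1266) + (942/(-9254) + 10619/((-2*(-75)))) = -13314 + (942*(-1/9254) + 10619/150) = -13314 + (-471/4627 + 10619*(1/150)) = -13314 + (-471/4627 + 10619/150) = -13314 + 49063463/694050 = -9191518237/694050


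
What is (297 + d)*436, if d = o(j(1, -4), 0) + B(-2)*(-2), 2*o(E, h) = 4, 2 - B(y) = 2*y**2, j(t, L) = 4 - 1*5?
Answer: 135596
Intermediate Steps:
j(t, L) = -1 (j(t, L) = 4 - 5 = -1)
B(y) = 2 - 2*y**2
o(E, h) = 2 (o(E, h) = (1/2)*4 = 2)
d = 14 (d = 2 + (2 - 2*(-2)**2)*(-2) = 2 + (2 - 2*4)*(-2) = 2 + (2 - 8)*(-2) = 2 - 6*(-2) = 2 + 12 = 14)
(297 + d)*436 = (297 + 14)*436 = 311*436 = 135596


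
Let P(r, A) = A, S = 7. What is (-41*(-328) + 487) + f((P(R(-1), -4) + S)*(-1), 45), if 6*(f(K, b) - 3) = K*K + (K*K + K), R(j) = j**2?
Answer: 27881/2 ≈ 13941.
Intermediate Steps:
f(K, b) = 3 + K**2/3 + K/6 (f(K, b) = 3 + (K*K + (K*K + K))/6 = 3 + (K**2 + (K**2 + K))/6 = 3 + (K**2 + (K + K**2))/6 = 3 + (K + 2*K**2)/6 = 3 + (K**2/3 + K/6) = 3 + K**2/3 + K/6)
(-41*(-328) + 487) + f((P(R(-1), -4) + S)*(-1), 45) = (-41*(-328) + 487) + (3 + ((-4 + 7)*(-1))**2/3 + ((-4 + 7)*(-1))/6) = (13448 + 487) + (3 + (3*(-1))**2/3 + (3*(-1))/6) = 13935 + (3 + (1/3)*(-3)**2 + (1/6)*(-3)) = 13935 + (3 + (1/3)*9 - 1/2) = 13935 + (3 + 3 - 1/2) = 13935 + 11/2 = 27881/2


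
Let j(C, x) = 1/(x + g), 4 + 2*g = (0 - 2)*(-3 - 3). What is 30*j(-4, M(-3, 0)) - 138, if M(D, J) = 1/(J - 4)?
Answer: -130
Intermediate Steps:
g = 4 (g = -2 + ((0 - 2)*(-3 - 3))/2 = -2 + (-2*(-6))/2 = -2 + (1/2)*12 = -2 + 6 = 4)
M(D, J) = 1/(-4 + J)
j(C, x) = 1/(4 + x) (j(C, x) = 1/(x + 4) = 1/(4 + x))
30*j(-4, M(-3, 0)) - 138 = 30/(4 + 1/(-4 + 0)) - 138 = 30/(4 + 1/(-4)) - 138 = 30/(4 - 1/4) - 138 = 30/(15/4) - 138 = 30*(4/15) - 138 = 8 - 138 = -130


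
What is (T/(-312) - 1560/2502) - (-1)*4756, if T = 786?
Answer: 103060957/21684 ≈ 4752.9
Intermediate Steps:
(T/(-312) - 1560/2502) - (-1)*4756 = (786/(-312) - 1560/2502) - (-1)*4756 = (786*(-1/312) - 1560*1/2502) - 1*(-4756) = (-131/52 - 260/417) + 4756 = -68147/21684 + 4756 = 103060957/21684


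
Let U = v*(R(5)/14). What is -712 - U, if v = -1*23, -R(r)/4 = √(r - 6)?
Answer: -712 - 46*I/7 ≈ -712.0 - 6.5714*I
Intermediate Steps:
R(r) = -4*√(-6 + r) (R(r) = -4*√(r - 6) = -4*√(-6 + r))
v = -23
U = 46*I/7 (U = -23*(-4*√(-6 + 5))/14 = -23*(-4*I)/14 = -(-46)*I/7 = 46*I/7 ≈ 6.5714*I)
-712 - U = -712 - 46*I/7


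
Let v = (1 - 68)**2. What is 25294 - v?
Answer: 20805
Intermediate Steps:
v = 4489 (v = (-67)**2 = 4489)
25294 - v = 25294 - 1*4489 = 25294 - 4489 = 20805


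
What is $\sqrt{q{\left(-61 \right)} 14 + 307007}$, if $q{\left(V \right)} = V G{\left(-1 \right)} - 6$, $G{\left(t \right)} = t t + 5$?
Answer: $\sqrt{301799} \approx 549.36$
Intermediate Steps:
$G{\left(t \right)} = 5 + t^{2}$ ($G{\left(t \right)} = t^{2} + 5 = 5 + t^{2}$)
$q{\left(V \right)} = -6 + 6 V$ ($q{\left(V \right)} = V \left(5 + \left(-1\right)^{2}\right) - 6 = V \left(5 + 1\right) - 6 = V 6 - 6 = 6 V - 6 = -6 + 6 V$)
$\sqrt{q{\left(-61 \right)} 14 + 307007} = \sqrt{\left(-6 + 6 \left(-61\right)\right) 14 + 307007} = \sqrt{\left(-6 - 366\right) 14 + 307007} = \sqrt{\left(-372\right) 14 + 307007} = \sqrt{-5208 + 307007} = \sqrt{301799}$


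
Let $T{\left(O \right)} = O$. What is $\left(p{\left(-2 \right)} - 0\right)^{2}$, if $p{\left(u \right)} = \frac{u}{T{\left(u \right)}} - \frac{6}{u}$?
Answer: $16$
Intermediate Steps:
$p{\left(u \right)} = 1 - \frac{6}{u}$ ($p{\left(u \right)} = \frac{u}{u} - \frac{6}{u} = 1 - \frac{6}{u}$)
$\left(p{\left(-2 \right)} - 0\right)^{2} = \left(\frac{-6 - 2}{-2} - 0\right)^{2} = \left(\left(- \frac{1}{2}\right) \left(-8\right) + 0\right)^{2} = \left(4 + 0\right)^{2} = 4^{2} = 16$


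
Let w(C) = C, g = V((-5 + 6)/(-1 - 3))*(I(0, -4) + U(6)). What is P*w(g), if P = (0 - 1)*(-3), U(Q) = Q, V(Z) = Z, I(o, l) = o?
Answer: -9/2 ≈ -4.5000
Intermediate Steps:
g = -3/2 (g = ((-5 + 6)/(-1 - 3))*(0 + 6) = (1/(-4))*6 = (1*(-1/4))*6 = -1/4*6 = -3/2 ≈ -1.5000)
P = 3 (P = -1*(-3) = 3)
P*w(g) = 3*(-3/2) = -9/2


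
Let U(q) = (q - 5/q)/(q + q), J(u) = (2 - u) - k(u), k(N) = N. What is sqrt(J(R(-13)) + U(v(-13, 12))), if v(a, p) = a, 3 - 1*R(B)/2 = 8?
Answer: 10*sqrt(38)/13 ≈ 4.7419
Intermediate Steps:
R(B) = -10 (R(B) = 6 - 2*8 = 6 - 16 = -10)
J(u) = 2 - 2*u (J(u) = (2 - u) - u = 2 - 2*u)
U(q) = (q - 5/q)/(2*q) (U(q) = (q - 5/q)/((2*q)) = (q - 5/q)*(1/(2*q)) = (q - 5/q)/(2*q))
sqrt(J(R(-13)) + U(v(-13, 12))) = sqrt((2 - 2*(-10)) + (1/2)*(-5 + (-13)**2)/(-13)**2) = sqrt((2 + 20) + (1/2)*(1/169)*(-5 + 169)) = sqrt(22 + (1/2)*(1/169)*164) = sqrt(22 + 82/169) = sqrt(3800/169) = 10*sqrt(38)/13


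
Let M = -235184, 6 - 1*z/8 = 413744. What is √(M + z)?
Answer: 32*I*√3462 ≈ 1882.8*I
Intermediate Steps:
z = -3309904 (z = 48 - 8*413744 = 48 - 3309952 = -3309904)
√(M + z) = √(-235184 - 3309904) = √(-3545088) = 32*I*√3462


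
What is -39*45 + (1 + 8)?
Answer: -1746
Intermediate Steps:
-39*45 + (1 + 8) = -1755 + 9 = -1746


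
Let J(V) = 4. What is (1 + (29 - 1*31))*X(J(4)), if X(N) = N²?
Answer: -16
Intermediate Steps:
(1 + (29 - 1*31))*X(J(4)) = (1 + (29 - 1*31))*4² = (1 + (29 - 31))*16 = (1 - 2)*16 = -1*16 = -16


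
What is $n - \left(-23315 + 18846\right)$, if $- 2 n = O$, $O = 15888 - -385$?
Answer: $- \frac{7335}{2} \approx -3667.5$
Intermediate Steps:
$O = 16273$ ($O = 15888 + 385 = 16273$)
$n = - \frac{16273}{2}$ ($n = \left(- \frac{1}{2}\right) 16273 = - \frac{16273}{2} \approx -8136.5$)
$n - \left(-23315 + 18846\right) = - \frac{16273}{2} - \left(-23315 + 18846\right) = - \frac{16273}{2} - -4469 = - \frac{16273}{2} + 4469 = - \frac{7335}{2}$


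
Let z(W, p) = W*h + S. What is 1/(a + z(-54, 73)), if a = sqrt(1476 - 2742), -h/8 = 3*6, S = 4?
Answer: 3890/30264833 - I*sqrt(1266)/60529666 ≈ 0.00012853 - 5.8783e-7*I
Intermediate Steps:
h = -144 (h = -24*6 = -8*18 = -144)
z(W, p) = 4 - 144*W (z(W, p) = W*(-144) + 4 = -144*W + 4 = 4 - 144*W)
a = I*sqrt(1266) (a = sqrt(-1266) = I*sqrt(1266) ≈ 35.581*I)
1/(a + z(-54, 73)) = 1/(I*sqrt(1266) + (4 - 144*(-54))) = 1/(I*sqrt(1266) + (4 + 7776)) = 1/(I*sqrt(1266) + 7780) = 1/(7780 + I*sqrt(1266))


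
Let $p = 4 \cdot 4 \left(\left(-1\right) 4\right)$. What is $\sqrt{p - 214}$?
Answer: $i \sqrt{278} \approx 16.673 i$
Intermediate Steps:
$p = -64$ ($p = 16 \left(-4\right) = -64$)
$\sqrt{p - 214} = \sqrt{-64 - 214} = \sqrt{-278} = i \sqrt{278}$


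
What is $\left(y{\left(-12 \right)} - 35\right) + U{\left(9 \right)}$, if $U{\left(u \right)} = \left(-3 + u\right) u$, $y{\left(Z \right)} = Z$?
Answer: $7$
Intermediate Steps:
$U{\left(u \right)} = u \left(-3 + u\right)$
$\left(y{\left(-12 \right)} - 35\right) + U{\left(9 \right)} = \left(-12 - 35\right) + 9 \left(-3 + 9\right) = -47 + 9 \cdot 6 = -47 + 54 = 7$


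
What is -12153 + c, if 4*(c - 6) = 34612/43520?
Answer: -31095811/2560 ≈ -12147.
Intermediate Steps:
c = 15869/2560 (c = 6 + (34612/43520)/4 = 6 + (34612*(1/43520))/4 = 6 + (¼)*(509/640) = 6 + 509/2560 = 15869/2560 ≈ 6.1988)
-12153 + c = -12153 + 15869/2560 = -31095811/2560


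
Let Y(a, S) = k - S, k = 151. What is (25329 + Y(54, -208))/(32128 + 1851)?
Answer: 25688/33979 ≈ 0.75600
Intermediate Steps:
Y(a, S) = 151 - S
(25329 + Y(54, -208))/(32128 + 1851) = (25329 + (151 - 1*(-208)))/(32128 + 1851) = (25329 + (151 + 208))/33979 = (25329 + 359)*(1/33979) = 25688*(1/33979) = 25688/33979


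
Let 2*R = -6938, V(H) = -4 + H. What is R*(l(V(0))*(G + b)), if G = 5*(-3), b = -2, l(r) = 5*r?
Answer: -1179460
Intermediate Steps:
R = -3469 (R = (½)*(-6938) = -3469)
G = -15
R*(l(V(0))*(G + b)) = -3469*5*(-4 + 0)*(-15 - 2) = -3469*5*(-4)*(-17) = -(-69380)*(-17) = -3469*340 = -1179460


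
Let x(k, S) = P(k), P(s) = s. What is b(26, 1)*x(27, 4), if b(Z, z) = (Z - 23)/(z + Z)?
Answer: 3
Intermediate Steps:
x(k, S) = k
b(Z, z) = (-23 + Z)/(Z + z)
b(26, 1)*x(27, 4) = ((-23 + 26)/(26 + 1))*27 = (3/27)*27 = ((1/27)*3)*27 = (⅑)*27 = 3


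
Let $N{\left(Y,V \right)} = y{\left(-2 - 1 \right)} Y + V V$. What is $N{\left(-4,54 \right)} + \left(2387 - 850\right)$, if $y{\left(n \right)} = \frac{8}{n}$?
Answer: $\frac{13391}{3} \approx 4463.7$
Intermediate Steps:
$N{\left(Y,V \right)} = V^{2} - \frac{8 Y}{3}$ ($N{\left(Y,V \right)} = \frac{8}{-2 - 1} Y + V V = \frac{8}{-3} Y + V^{2} = 8 \left(- \frac{1}{3}\right) Y + V^{2} = - \frac{8 Y}{3} + V^{2} = V^{2} - \frac{8 Y}{3}$)
$N{\left(-4,54 \right)} + \left(2387 - 850\right) = \left(54^{2} - - \frac{32}{3}\right) + \left(2387 - 850\right) = \left(2916 + \frac{32}{3}\right) + 1537 = \frac{8780}{3} + 1537 = \frac{13391}{3}$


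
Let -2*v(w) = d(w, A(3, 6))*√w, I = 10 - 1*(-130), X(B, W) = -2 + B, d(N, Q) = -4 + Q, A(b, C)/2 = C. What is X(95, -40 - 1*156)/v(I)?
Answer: -93*√35/280 ≈ -1.9650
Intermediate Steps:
A(b, C) = 2*C
I = 140 (I = 10 + 130 = 140)
v(w) = -4*√w (v(w) = -(-4 + 2*6)*√w/2 = -(-4 + 12)*√w/2 = -4*√w)
X(95, -40 - 1*156)/v(I) = (-2 + 95)/((-8*√35)) = 93/((-8*√35)) = 93*(-√35/280) = -93*√35/280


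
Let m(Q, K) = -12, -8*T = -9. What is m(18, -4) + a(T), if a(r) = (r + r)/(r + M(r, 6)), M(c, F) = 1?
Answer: -186/17 ≈ -10.941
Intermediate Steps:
T = 9/8 (T = -1/8*(-9) = 9/8 ≈ 1.1250)
a(r) = 2*r/(1 + r) (a(r) = (r + r)/(r + 1) = (2*r)/(1 + r) = 2*r/(1 + r))
m(18, -4) + a(T) = -12 + 2*(9/8)/(1 + 9/8) = -12 + 2*(9/8)/(17/8) = -12 + 2*(9/8)*(8/17) = -12 + 18/17 = -186/17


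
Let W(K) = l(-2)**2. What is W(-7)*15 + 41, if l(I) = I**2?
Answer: 281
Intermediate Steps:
W(K) = 16 (W(K) = ((-2)**2)**2 = 4**2 = 16)
W(-7)*15 + 41 = 16*15 + 41 = 240 + 41 = 281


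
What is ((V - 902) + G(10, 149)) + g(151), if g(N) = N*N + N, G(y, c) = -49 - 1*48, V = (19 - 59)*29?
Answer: 20793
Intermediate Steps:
V = -1160 (V = -40*29 = -1160)
G(y, c) = -97 (G(y, c) = -49 - 48 = -97)
g(N) = N + N² (g(N) = N² + N = N + N²)
((V - 902) + G(10, 149)) + g(151) = ((-1160 - 902) - 97) + 151*(1 + 151) = (-2062 - 97) + 151*152 = -2159 + 22952 = 20793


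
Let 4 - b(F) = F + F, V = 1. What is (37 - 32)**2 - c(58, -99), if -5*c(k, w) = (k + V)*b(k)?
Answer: -6483/5 ≈ -1296.6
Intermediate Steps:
b(F) = 4 - 2*F (b(F) = 4 - (F + F) = 4 - 2*F)
c(k, w) = -(1 + k)*(4 - 2*k)/5 (c(k, w) = -(k + 1)*(4 - 2*k)/5 = -(1 + k)*(4 - 2*k)/5)
(37 - 32)**2 - c(58, -99) = (37 - 32)**2 - 2*(1 + 58)*(-2 + 58)/5 = 5**2 - 2*59*56/5 = 25 - 1*6608/5 = 25 - 6608/5 = -6483/5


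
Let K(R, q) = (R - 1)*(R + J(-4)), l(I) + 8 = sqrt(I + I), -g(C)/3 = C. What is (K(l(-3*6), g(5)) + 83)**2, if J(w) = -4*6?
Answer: 51709 - 164820*I ≈ 51709.0 - 1.6482e+5*I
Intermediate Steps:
g(C) = -3*C
J(w) = -24
l(I) = -8 + sqrt(2)*sqrt(I) (l(I) = -8 + sqrt(I + I) = -8 + sqrt(2*I) = -8 + sqrt(2)*sqrt(I))
K(R, q) = (-1 + R)*(-24 + R) (K(R, q) = (R - 1)*(R - 24) = (-1 + R)*(-24 + R))
(K(l(-3*6), g(5)) + 83)**2 = ((24 + (-8 + sqrt(2)*sqrt(-3*6))**2 - 25*(-8 + sqrt(2)*sqrt(-3*6))) + 83)**2 = ((24 + (-8 + sqrt(2)*sqrt(-18))**2 - 25*(-8 + sqrt(2)*sqrt(-18))) + 83)**2 = ((24 + (-8 + sqrt(2)*(3*I*sqrt(2)))**2 - 25*(-8 + sqrt(2)*(3*I*sqrt(2)))) + 83)**2 = ((24 + (-8 + 6*I)**2 - 25*(-8 + 6*I)) + 83)**2 = ((24 + (-8 + 6*I)**2 + (200 - 150*I)) + 83)**2 = ((224 + (-8 + 6*I)**2 - 150*I) + 83)**2 = (307 + (-8 + 6*I)**2 - 150*I)**2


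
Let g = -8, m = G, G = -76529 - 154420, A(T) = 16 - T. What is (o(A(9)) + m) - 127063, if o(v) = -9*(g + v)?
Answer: -358003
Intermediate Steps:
G = -230949
m = -230949
o(v) = 72 - 9*v (o(v) = -9*(-8 + v) = 72 - 9*v)
(o(A(9)) + m) - 127063 = ((72 - 9*(16 - 1*9)) - 230949) - 127063 = ((72 - 9*(16 - 9)) - 230949) - 127063 = ((72 - 9*7) - 230949) - 127063 = ((72 - 63) - 230949) - 127063 = (9 - 230949) - 127063 = -230940 - 127063 = -358003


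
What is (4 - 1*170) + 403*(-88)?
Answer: -35630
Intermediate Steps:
(4 - 1*170) + 403*(-88) = (4 - 170) - 35464 = -166 - 35464 = -35630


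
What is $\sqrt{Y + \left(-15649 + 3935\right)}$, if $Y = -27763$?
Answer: $i \sqrt{39477} \approx 198.69 i$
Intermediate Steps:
$\sqrt{Y + \left(-15649 + 3935\right)} = \sqrt{-27763 + \left(-15649 + 3935\right)} = \sqrt{-27763 - 11714} = \sqrt{-39477} = i \sqrt{39477}$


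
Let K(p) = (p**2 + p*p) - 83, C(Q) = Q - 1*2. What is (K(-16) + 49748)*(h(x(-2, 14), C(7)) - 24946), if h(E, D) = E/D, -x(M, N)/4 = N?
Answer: -6261387122/5 ≈ -1.2523e+9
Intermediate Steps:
C(Q) = -2 + Q (C(Q) = Q - 2 = -2 + Q)
x(M, N) = -4*N
K(p) = -83 + 2*p**2 (K(p) = (p**2 + p**2) - 83 = 2*p**2 - 83 = -83 + 2*p**2)
(K(-16) + 49748)*(h(x(-2, 14), C(7)) - 24946) = ((-83 + 2*(-16)**2) + 49748)*((-4*14)/(-2 + 7) - 24946) = ((-83 + 2*256) + 49748)*(-56/5 - 24946) = ((-83 + 512) + 49748)*(-56*1/5 - 24946) = (429 + 49748)*(-56/5 - 24946) = 50177*(-124786/5) = -6261387122/5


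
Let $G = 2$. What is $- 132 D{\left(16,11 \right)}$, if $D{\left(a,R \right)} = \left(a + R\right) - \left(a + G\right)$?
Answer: $-1188$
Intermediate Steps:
$D{\left(a,R \right)} = -2 + R$ ($D{\left(a,R \right)} = \left(a + R\right) - \left(a + 2\right) = \left(R + a\right) - \left(2 + a\right) = -2 + R$)
$- 132 D{\left(16,11 \right)} = - 132 \left(-2 + 11\right) = \left(-132\right) 9 = -1188$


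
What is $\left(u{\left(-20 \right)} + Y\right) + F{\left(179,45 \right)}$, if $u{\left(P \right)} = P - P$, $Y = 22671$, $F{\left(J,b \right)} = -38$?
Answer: $22633$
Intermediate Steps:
$u{\left(P \right)} = 0$
$\left(u{\left(-20 \right)} + Y\right) + F{\left(179,45 \right)} = \left(0 + 22671\right) - 38 = 22671 - 38 = 22633$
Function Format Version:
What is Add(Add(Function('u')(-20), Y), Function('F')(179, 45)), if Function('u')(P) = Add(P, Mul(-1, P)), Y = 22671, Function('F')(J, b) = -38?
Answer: 22633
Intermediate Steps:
Function('u')(P) = 0
Add(Add(Function('u')(-20), Y), Function('F')(179, 45)) = Add(Add(0, 22671), -38) = Add(22671, -38) = 22633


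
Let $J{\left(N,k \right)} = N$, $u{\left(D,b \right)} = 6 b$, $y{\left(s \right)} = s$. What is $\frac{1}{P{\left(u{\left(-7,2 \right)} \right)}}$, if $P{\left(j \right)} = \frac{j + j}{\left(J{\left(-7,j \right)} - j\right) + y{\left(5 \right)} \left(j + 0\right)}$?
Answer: $\frac{41}{24} \approx 1.7083$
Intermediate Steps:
$P{\left(j \right)} = \frac{2 j}{-7 + 4 j}$ ($P{\left(j \right)} = \frac{j + j}{\left(-7 - j\right) + 5 \left(j + 0\right)} = \frac{2 j}{\left(-7 - j\right) + 5 j} = \frac{2 j}{-7 + 4 j}$)
$\frac{1}{P{\left(u{\left(-7,2 \right)} \right)}} = \frac{1}{2 \cdot 6 \cdot 2 \frac{1}{-7 + 4 \cdot 6 \cdot 2}} = \frac{1}{2 \cdot 12 \frac{1}{-7 + 4 \cdot 12}} = \frac{1}{2 \cdot 12 \frac{1}{-7 + 48}} = \frac{1}{2 \cdot 12 \cdot \frac{1}{41}} = \frac{1}{\frac{24}{41}} = \frac{41}{24}$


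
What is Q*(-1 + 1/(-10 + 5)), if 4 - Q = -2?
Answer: -36/5 ≈ -7.2000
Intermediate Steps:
Q = 6 (Q = 4 - 1*(-2) = 4 + 2 = 6)
Q*(-1 + 1/(-10 + 5)) = 6*(-1 + 1/(-10 + 5)) = 6*(-1 + 1/(-5)) = 6*(-1 - ⅕) = 6*(-6/5) = -36/5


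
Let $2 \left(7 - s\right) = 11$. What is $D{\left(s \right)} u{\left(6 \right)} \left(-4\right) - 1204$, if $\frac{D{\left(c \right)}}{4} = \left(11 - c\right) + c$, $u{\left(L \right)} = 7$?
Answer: $-2436$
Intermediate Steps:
$s = \frac{3}{2}$ ($s = 7 - \frac{11}{2} = \frac{3}{2} \approx 1.5$)
$D{\left(c \right)} = 44$ ($D{\left(c \right)} = 4 \left(\left(11 - c\right) + c\right) = 4 \cdot 11 = 44$)
$D{\left(s \right)} u{\left(6 \right)} \left(-4\right) - 1204 = 44 \cdot 7 \left(-4\right) - 1204 = 44 \left(-28\right) - 1204 = -1232 - 1204 = -2436$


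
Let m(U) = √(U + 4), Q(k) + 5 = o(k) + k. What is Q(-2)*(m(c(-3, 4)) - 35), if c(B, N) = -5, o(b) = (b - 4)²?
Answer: -1015 + 29*I ≈ -1015.0 + 29.0*I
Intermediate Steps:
o(b) = (-4 + b)²
Q(k) = -5 + k + (-4 + k)² (Q(k) = -5 + ((-4 + k)² + k) = -5 + (k + (-4 + k)²) = -5 + k + (-4 + k)²)
m(U) = √(4 + U)
Q(-2)*(m(c(-3, 4)) - 35) = (-5 - 2 + (-4 - 2)²)*(√(4 - 5) - 35) = (-5 - 2 + (-6)²)*(√(-1) - 35) = (-5 - 2 + 36)*(I - 35) = 29*(-35 + I) = -1015 + 29*I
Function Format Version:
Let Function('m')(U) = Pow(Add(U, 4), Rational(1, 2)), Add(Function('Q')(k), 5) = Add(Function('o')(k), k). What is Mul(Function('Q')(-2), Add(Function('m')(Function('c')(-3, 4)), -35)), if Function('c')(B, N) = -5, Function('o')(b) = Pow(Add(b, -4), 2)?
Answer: Add(-1015, Mul(29, I)) ≈ Add(-1015.0, Mul(29.000, I))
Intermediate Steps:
Function('o')(b) = Pow(Add(-4, b), 2)
Function('Q')(k) = Add(-5, k, Pow(Add(-4, k), 2)) (Function('Q')(k) = Add(-5, Add(Pow(Add(-4, k), 2), k)) = Add(-5, Add(k, Pow(Add(-4, k), 2))) = Add(-5, k, Pow(Add(-4, k), 2)))
Function('m')(U) = Pow(Add(4, U), Rational(1, 2))
Mul(Function('Q')(-2), Add(Function('m')(Function('c')(-3, 4)), -35)) = Mul(Add(-5, -2, Pow(Add(-4, -2), 2)), Add(Pow(Add(4, -5), Rational(1, 2)), -35)) = Mul(Add(-5, -2, Pow(-6, 2)), Add(Pow(-1, Rational(1, 2)), -35)) = Mul(Add(-5, -2, 36), Add(I, -35)) = Mul(29, Add(-35, I)) = Add(-1015, Mul(29, I))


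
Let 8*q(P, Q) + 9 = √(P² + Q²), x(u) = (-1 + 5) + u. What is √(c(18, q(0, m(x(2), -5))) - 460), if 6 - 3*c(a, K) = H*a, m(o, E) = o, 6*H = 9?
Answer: I*√467 ≈ 21.61*I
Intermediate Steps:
H = 3/2 (H = (⅙)*9 = 3/2 ≈ 1.5000)
x(u) = 4 + u
q(P, Q) = -9/8 + √(P² + Q²)/8
c(a, K) = 2 - a/2
√(c(18, q(0, m(x(2), -5))) - 460) = √((2 - ½*18) - 460) = √((2 - 9) - 460) = √(-7 - 460) = √(-467) = I*√467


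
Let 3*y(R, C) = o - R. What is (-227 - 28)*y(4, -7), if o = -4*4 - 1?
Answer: 1785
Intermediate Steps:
o = -17 (o = -16 - 1 = -17)
y(R, C) = -17/3 - R/3 (y(R, C) = (-17 - R)/3 = -17/3 - R/3)
(-227 - 28)*y(4, -7) = (-227 - 28)*(-17/3 - ⅓*4) = -255*(-17/3 - 4/3) = -255*(-7) = 1785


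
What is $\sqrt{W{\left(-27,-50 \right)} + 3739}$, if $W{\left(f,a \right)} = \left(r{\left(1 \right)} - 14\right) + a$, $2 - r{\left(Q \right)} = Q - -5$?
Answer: $\sqrt{3671} \approx 60.589$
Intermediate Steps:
$r{\left(Q \right)} = -3 - Q$ ($r{\left(Q \right)} = 2 - \left(Q - -5\right) = 2 - \left(Q + 5\right) = 2 - \left(5 + Q\right) = -3 - Q$)
$W{\left(f,a \right)} = -18 + a$ ($W{\left(f,a \right)} = \left(\left(-3 - 1\right) - 14\right) + a = \left(-4 - 14\right) + a = -18 + a$)
$\sqrt{W{\left(-27,-50 \right)} + 3739} = \sqrt{\left(-18 - 50\right) + 3739} = \sqrt{-68 + 3739} = \sqrt{3671}$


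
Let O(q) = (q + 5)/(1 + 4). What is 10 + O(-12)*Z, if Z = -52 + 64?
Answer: -34/5 ≈ -6.8000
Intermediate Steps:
O(q) = 1 + q/5 (O(q) = (5 + q)/5 = (5 + q)*(1/5) = 1 + q/5)
Z = 12
10 + O(-12)*Z = 10 + (1 + (1/5)*(-12))*12 = 10 + (1 - 12/5)*12 = 10 - 7/5*12 = 10 - 84/5 = -34/5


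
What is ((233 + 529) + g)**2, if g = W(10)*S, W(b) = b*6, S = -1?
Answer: 492804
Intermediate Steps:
W(b) = 6*b
g = -60 (g = (6*10)*(-1) = 60*(-1) = -60)
((233 + 529) + g)**2 = ((233 + 529) - 60)**2 = (762 - 60)**2 = 702**2 = 492804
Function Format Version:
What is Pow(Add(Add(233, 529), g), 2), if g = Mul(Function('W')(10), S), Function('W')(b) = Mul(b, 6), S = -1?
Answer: 492804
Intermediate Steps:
Function('W')(b) = Mul(6, b)
g = -60 (g = Mul(Mul(6, 10), -1) = Mul(60, -1) = -60)
Pow(Add(Add(233, 529), g), 2) = Pow(Add(Add(233, 529), -60), 2) = Pow(Add(762, -60), 2) = Pow(702, 2) = 492804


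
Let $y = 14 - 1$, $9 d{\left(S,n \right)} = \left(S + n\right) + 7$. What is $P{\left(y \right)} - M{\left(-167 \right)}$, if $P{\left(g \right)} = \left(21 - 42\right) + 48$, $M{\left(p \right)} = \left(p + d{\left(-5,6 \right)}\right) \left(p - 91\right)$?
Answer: $- \frac{128489}{3} \approx -42830.0$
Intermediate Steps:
$d{\left(S,n \right)} = \frac{7}{9} + \frac{S}{9} + \frac{n}{9}$ ($d{\left(S,n \right)} = \frac{\left(S + n\right) + 7}{9} = \frac{7 + S + n}{9} = \frac{7}{9} + \frac{S}{9} + \frac{n}{9}$)
$y = 13$
$M{\left(p \right)} = \left(-91 + p\right) \left(\frac{8}{9} + p\right)$ ($M{\left(p \right)} = \left(p + \left(\frac{7}{9} + \frac{1}{9} \left(-5\right) + \frac{1}{9} \cdot 6\right)\right) \left(p - 91\right) = \left(p + \left(\frac{7}{9} - \frac{5}{9} + \frac{2}{3}\right)\right) \left(-91 + p\right) = \left(p + \frac{8}{9}\right) \left(-91 + p\right) = \left(\frac{8}{9} + p\right) \left(-91 + p\right) = \left(-91 + p\right) \left(\frac{8}{9} + p\right)$)
$P{\left(g \right)} = 27$ ($P{\left(g \right)} = -21 + 48 = 27$)
$P{\left(y \right)} - M{\left(-167 \right)} = 27 - \left(- \frac{728}{9} + \left(-167\right)^{2} - - \frac{135437}{9}\right) = 27 - \left(- \frac{728}{9} + 27889 + \frac{135437}{9}\right) = 27 - \frac{128570}{3} = - \frac{128489}{3}$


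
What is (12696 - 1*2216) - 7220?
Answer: 3260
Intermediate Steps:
(12696 - 1*2216) - 7220 = (12696 - 2216) - 7220 = 10480 - 7220 = 3260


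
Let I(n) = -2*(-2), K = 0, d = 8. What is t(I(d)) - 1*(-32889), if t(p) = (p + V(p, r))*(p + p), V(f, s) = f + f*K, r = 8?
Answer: 32953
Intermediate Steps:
V(f, s) = f (V(f, s) = f + f*0 = f + 0 = f)
I(n) = 4
t(p) = 4*p² (t(p) = (p + p)*(p + p) = (2*p)*(2*p) = 4*p²)
t(I(d)) - 1*(-32889) = 4*4² - 1*(-32889) = 4*16 + 32889 = 64 + 32889 = 32953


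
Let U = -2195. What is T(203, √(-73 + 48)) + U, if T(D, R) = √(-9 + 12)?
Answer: -2195 + √3 ≈ -2193.3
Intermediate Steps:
T(D, R) = √3
T(203, √(-73 + 48)) + U = √3 - 2195 = -2195 + √3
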